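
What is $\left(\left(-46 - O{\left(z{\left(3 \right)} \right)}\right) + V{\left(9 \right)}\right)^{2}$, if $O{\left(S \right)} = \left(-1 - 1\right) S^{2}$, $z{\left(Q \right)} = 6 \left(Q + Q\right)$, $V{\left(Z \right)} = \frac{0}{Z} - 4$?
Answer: $6461764$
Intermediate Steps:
$V{\left(Z \right)} = -4$ ($V{\left(Z \right)} = 0 - 4 = -4$)
$z{\left(Q \right)} = 12 Q$ ($z{\left(Q \right)} = 6 \cdot 2 Q = 12 Q$)
$O{\left(S \right)} = - 2 S^{2}$
$\left(\left(-46 - O{\left(z{\left(3 \right)} \right)}\right) + V{\left(9 \right)}\right)^{2} = \left(\left(-46 - - 2 \left(12 \cdot 3\right)^{2}\right) - 4\right)^{2} = \left(\left(-46 - - 2 \cdot 36^{2}\right) - 4\right)^{2} = \left(\left(-46 - \left(-2\right) 1296\right) - 4\right)^{2} = \left(\left(-46 - -2592\right) - 4\right)^{2} = \left(\left(-46 + 2592\right) - 4\right)^{2} = \left(2546 - 4\right)^{2} = 2542^{2} = 6461764$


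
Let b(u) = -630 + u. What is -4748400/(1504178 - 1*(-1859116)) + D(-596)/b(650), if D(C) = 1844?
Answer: 254456089/2802745 ≈ 90.788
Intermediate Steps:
-4748400/(1504178 - 1*(-1859116)) + D(-596)/b(650) = -4748400/(1504178 - 1*(-1859116)) + 1844/(-630 + 650) = -4748400/(1504178 + 1859116) + 1844/20 = -4748400/3363294 + 1844*(1/20) = -4748400*1/3363294 + 461/5 = -791400/560549 + 461/5 = 254456089/2802745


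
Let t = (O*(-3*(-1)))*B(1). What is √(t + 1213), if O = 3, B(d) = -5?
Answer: 4*√73 ≈ 34.176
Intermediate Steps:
t = -45 (t = (3*(-3*(-1)))*(-5) = (3*3)*(-5) = 9*(-5) = -45)
√(t + 1213) = √(-45 + 1213) = √1168 = 4*√73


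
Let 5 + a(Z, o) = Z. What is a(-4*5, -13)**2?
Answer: 625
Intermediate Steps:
a(Z, o) = -5 + Z
a(-4*5, -13)**2 = (-5 - 4*5)**2 = (-5 - 20)**2 = (-25)**2 = 625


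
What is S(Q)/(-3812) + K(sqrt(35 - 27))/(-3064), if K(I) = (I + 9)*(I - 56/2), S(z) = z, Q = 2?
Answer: 28875/364999 + 19*sqrt(2)/1532 ≈ 0.096649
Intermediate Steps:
K(I) = (-28 + I)*(9 + I) (K(I) = (9 + I)*(I - 56*1/2) = (9 + I)*(I - 28) = (9 + I)*(-28 + I) = (-28 + I)*(9 + I))
S(Q)/(-3812) + K(sqrt(35 - 27))/(-3064) = 2/(-3812) + (-252 + (sqrt(35 - 27))**2 - 19*sqrt(35 - 27))/(-3064) = 2*(-1/3812) + (-252 + (sqrt(8))**2 - 38*sqrt(2))*(-1/3064) = -1/1906 + (-252 + (2*sqrt(2))**2 - 38*sqrt(2))*(-1/3064) = -1/1906 + (-252 + 8 - 38*sqrt(2))*(-1/3064) = -1/1906 + (-244 - 38*sqrt(2))*(-1/3064) = -1/1906 + (61/766 + 19*sqrt(2)/1532) = 28875/364999 + 19*sqrt(2)/1532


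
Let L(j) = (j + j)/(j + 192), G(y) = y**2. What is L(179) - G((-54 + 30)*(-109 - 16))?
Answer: -3338999642/371 ≈ -9.0000e+6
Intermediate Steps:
L(j) = 2*j/(192 + j) (L(j) = (2*j)/(192 + j) = 2*j/(192 + j))
L(179) - G((-54 + 30)*(-109 - 16)) = 2*179/(192 + 179) - ((-54 + 30)*(-109 - 16))**2 = 2*179/371 - (-24*(-125))**2 = 2*179*(1/371) - 1*3000**2 = 358/371 - 1*9000000 = 358/371 - 9000000 = -3338999642/371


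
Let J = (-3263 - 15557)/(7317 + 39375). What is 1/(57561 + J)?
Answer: 11673/671904848 ≈ 1.7373e-5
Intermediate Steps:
J = -4705/11673 (J = -18820/46692 = -18820*1/46692 = -4705/11673 ≈ -0.40307)
1/(57561 + J) = 1/(57561 - 4705/11673) = 1/(671904848/11673) = 11673/671904848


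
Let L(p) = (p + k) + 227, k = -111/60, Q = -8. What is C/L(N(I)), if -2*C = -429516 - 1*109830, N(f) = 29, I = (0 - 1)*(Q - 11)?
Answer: 5393460/5083 ≈ 1061.1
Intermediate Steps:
k = -37/20 (k = -111*1/60 = -37/20 ≈ -1.8500)
I = 19 (I = (0 - 1)*(-8 - 11) = -1*(-19) = 19)
L(p) = 4503/20 + p (L(p) = (p - 37/20) + 227 = (-37/20 + p) + 227 = 4503/20 + p)
C = 269673 (C = -(-429516 - 1*109830)/2 = -(-429516 - 109830)/2 = -1/2*(-539346) = 269673)
C/L(N(I)) = 269673/(4503/20 + 29) = 269673/(5083/20) = 269673*(20/5083) = 5393460/5083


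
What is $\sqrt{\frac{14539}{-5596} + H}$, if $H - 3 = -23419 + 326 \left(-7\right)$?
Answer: $\frac{i \sqrt{201204945253}}{2798} \approx 160.31 i$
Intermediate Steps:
$H = -25698$ ($H = 3 + \left(-23419 + 326 \left(-7\right)\right) = 3 - 25701 = -25698$)
$\sqrt{\frac{14539}{-5596} + H} = \sqrt{\frac{14539}{-5596} - 25698} = \sqrt{14539 \left(- \frac{1}{5596}\right) - 25698} = \sqrt{- \frac{14539}{5596} - 25698} = \sqrt{- \frac{143820547}{5596}} = \frac{i \sqrt{201204945253}}{2798}$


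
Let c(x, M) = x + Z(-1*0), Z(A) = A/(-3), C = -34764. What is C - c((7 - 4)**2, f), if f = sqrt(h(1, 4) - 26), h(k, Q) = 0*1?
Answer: -34773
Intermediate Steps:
Z(A) = -A/3 (Z(A) = A*(-1/3) = -A/3)
h(k, Q) = 0
f = I*sqrt(26) (f = sqrt(0 - 26) = sqrt(-26) = I*sqrt(26) ≈ 5.099*I)
c(x, M) = x (c(x, M) = x - (-1)*0/3 = x - 1/3*0 = x + 0 = x)
C - c((7 - 4)**2, f) = -34764 - (7 - 4)**2 = -34764 - 1*3**2 = -34764 - 1*9 = -34764 - 9 = -34773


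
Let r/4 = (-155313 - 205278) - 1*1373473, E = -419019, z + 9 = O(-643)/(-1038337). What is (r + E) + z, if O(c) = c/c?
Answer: -7637263522709/1038337 ≈ -7.3553e+6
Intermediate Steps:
O(c) = 1
z = -9345034/1038337 (z = -9 + 1/(-1038337) = -9 + 1*(-1/1038337) = -9 - 1/1038337 = -9345034/1038337 ≈ -9.0000)
r = -6936256 (r = 4*((-155313 - 205278) - 1*1373473) = 4*(-360591 - 1373473) = 4*(-1734064) = -6936256)
(r + E) + z = (-6936256 - 419019) - 9345034/1038337 = -7355275 - 9345034/1038337 = -7637263522709/1038337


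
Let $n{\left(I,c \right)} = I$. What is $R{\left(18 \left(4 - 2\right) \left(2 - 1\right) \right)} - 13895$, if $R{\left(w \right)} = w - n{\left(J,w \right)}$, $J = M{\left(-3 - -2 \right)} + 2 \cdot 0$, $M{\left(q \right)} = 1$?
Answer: $-13860$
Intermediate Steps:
$J = 1$ ($J = 1 + 2 \cdot 0 = 1 + 0 = 1$)
$R{\left(w \right)} = -1 + w$ ($R{\left(w \right)} = w - 1 = -1 + w$)
$R{\left(18 \left(4 - 2\right) \left(2 - 1\right) \right)} - 13895 = \left(-1 + 18 \left(4 - 2\right) \left(2 - 1\right)\right) - 13895 = \left(-1 + 18 \cdot 2 \cdot 1\right) - 13895 = \left(-1 + 18 \cdot 2\right) - 13895 = \left(-1 + 36\right) - 13895 = 35 - 13895 = -13860$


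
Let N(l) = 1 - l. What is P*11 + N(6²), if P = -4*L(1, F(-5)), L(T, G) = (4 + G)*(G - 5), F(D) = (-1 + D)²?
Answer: -54595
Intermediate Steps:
L(T, G) = (-5 + G)*(4 + G) (L(T, G) = (4 + G)*(-5 + G) = (-5 + G)*(4 + G))
P = -4960 (P = -4*(-20 + ((-1 - 5)²)² - (-1 - 5)²) = -4*(-20 + ((-6)²)² - 1*(-6)²) = -4*(-20 + 36² - 1*36) = -4*(-20 + 1296 - 36) = -4*1240 = -4960)
P*11 + N(6²) = -4960*11 + (1 - 1*6²) = -54560 + (1 - 1*36) = -54560 + (1 - 36) = -54560 - 35 = -54595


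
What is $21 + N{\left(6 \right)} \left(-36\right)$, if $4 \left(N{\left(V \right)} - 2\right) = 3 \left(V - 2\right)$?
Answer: $-159$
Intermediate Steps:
$N{\left(V \right)} = \frac{1}{2} + \frac{3 V}{4}$ ($N{\left(V \right)} = 2 + \frac{3 \left(V - 2\right)}{4} = 2 + \frac{3 \left(-2 + V\right)}{4} = 2 + \frac{-6 + 3 V}{4} = 2 + \left(- \frac{3}{2} + \frac{3 V}{4}\right) = \frac{1}{2} + \frac{3 V}{4}$)
$21 + N{\left(6 \right)} \left(-36\right) = 21 + \left(\frac{1}{2} + \frac{3}{4} \cdot 6\right) \left(-36\right) = 21 + \left(\frac{1}{2} + \frac{9}{2}\right) \left(-36\right) = 21 + 5 \left(-36\right) = 21 - 180 = -159$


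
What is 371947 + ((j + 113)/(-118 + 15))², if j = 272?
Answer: 3946133948/10609 ≈ 3.7196e+5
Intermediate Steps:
371947 + ((j + 113)/(-118 + 15))² = 371947 + ((272 + 113)/(-118 + 15))² = 371947 + (385/(-103))² = 371947 + (385*(-1/103))² = 371947 + (-385/103)² = 371947 + 148225/10609 = 3946133948/10609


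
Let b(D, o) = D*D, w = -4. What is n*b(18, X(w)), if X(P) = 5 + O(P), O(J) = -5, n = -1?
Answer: -324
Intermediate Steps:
X(P) = 0 (X(P) = 5 - 5 = 0)
b(D, o) = D²
n*b(18, X(w)) = -1*18² = -1*324 = -324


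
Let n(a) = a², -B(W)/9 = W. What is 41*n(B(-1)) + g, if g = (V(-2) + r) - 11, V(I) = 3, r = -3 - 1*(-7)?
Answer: 3317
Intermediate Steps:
r = 4 (r = -3 + 7 = 4)
B(W) = -9*W
g = -4 (g = (3 + 4) - 11 = 7 - 11 = -4)
41*n(B(-1)) + g = 41*(-9*(-1))² - 4 = 41*9² - 4 = 41*81 - 4 = 3321 - 4 = 3317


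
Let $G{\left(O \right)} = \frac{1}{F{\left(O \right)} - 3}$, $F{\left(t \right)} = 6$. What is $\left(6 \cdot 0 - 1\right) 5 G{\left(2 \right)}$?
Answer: $- \frac{5}{3} \approx -1.6667$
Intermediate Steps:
$G{\left(O \right)} = \frac{1}{3}$ ($G{\left(O \right)} = \frac{1}{6 - 3} = \frac{1}{3}$)
$\left(6 \cdot 0 - 1\right) 5 G{\left(2 \right)} = \left(6 \cdot 0 - 1\right) 5 \cdot \frac{1}{3} = \left(0 - 1\right) 5 \cdot \frac{1}{3} = \left(-1\right) 5 \cdot \frac{1}{3} = \left(-5\right) \frac{1}{3} = - \frac{5}{3}$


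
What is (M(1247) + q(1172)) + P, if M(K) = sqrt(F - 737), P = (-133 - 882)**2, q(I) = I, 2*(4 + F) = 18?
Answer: 1031397 + 2*I*sqrt(183) ≈ 1.0314e+6 + 27.056*I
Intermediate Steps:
F = 5 (F = -4 + (1/2)*18 = -4 + 9 = 5)
P = 1030225 (P = (-1015)**2 = 1030225)
M(K) = 2*I*sqrt(183) (M(K) = sqrt(5 - 737) = sqrt(-732) = 2*I*sqrt(183))
(M(1247) + q(1172)) + P = (2*I*sqrt(183) + 1172) + 1030225 = (1172 + 2*I*sqrt(183)) + 1030225 = 1031397 + 2*I*sqrt(183)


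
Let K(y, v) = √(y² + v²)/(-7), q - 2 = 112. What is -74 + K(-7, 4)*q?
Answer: -74 - 114*√65/7 ≈ -205.30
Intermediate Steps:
q = 114 (q = 2 + 112 = 114)
K(y, v) = -√(v² + y²)/7 (K(y, v) = √(v² + y²)*(-⅐) = -√(v² + y²)/7)
-74 + K(-7, 4)*q = -74 - √(4² + (-7)²)/7*114 = -74 - √(16 + 49)/7*114 = -74 - √65/7*114 = -74 - 114*√65/7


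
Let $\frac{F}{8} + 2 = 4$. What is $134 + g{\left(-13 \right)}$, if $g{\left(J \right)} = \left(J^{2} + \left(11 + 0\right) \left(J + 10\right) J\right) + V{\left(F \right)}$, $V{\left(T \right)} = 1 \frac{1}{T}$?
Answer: $\frac{11713}{16} \approx 732.06$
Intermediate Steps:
$F = 16$ ($F = -16 + 8 \cdot 4 = -16 + 32 = 16$)
$V{\left(T \right)} = \frac{1}{T}$
$g{\left(J \right)} = \frac{1}{16} + J^{2} + J \left(110 + 11 J\right)$ ($g{\left(J \right)} = \left(J^{2} + \left(11 + 0\right) \left(J + 10\right) J\right) + \frac{1}{16} = \left(J^{2} + 11 \left(10 + J\right) J\right) + \frac{1}{16} = \left(J^{2} + \left(110 + 11 J\right) J\right) + \frac{1}{16} = \left(J^{2} + J \left(110 + 11 J\right)\right) + \frac{1}{16} = \frac{1}{16} + J^{2} + J \left(110 + 11 J\right)$)
$134 + g{\left(-13 \right)} = 134 + \left(\frac{1}{16} + 12 \left(-13\right)^{2} + 110 \left(-13\right)\right) = 134 + \left(\frac{1}{16} + 12 \cdot 169 - 1430\right) = 134 + \left(\frac{1}{16} + 2028 - 1430\right) = 134 + \frac{9569}{16} = \frac{11713}{16}$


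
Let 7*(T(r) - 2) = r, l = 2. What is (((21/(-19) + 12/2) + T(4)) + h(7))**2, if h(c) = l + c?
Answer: 4796100/17689 ≈ 271.13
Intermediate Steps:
T(r) = 2 + r/7
h(c) = 2 + c
(((21/(-19) + 12/2) + T(4)) + h(7))**2 = (((21/(-19) + 12/2) + (2 + (1/7)*4)) + (2 + 7))**2 = (((21*(-1/19) + 12*(1/2)) + (2 + 4/7)) + 9)**2 = (((-21/19 + 6) + 18/7) + 9)**2 = ((93/19 + 18/7) + 9)**2 = (993/133 + 9)**2 = (2190/133)**2 = 4796100/17689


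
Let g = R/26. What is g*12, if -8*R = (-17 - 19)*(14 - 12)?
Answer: 54/13 ≈ 4.1538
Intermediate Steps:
R = 9 (R = -(-17 - 19)*(14 - 12)/8 = -(-9)*2/2 = -⅛*(-72) = 9)
g = 9/26 ≈ 0.34615
g*12 = (9/26)*12 = 54/13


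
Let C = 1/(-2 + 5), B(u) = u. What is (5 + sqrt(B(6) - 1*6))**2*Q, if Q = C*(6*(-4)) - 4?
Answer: -300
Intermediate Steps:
C = 1/3 ≈ 0.33333
Q = -12 (Q = (6*(-4))/3 - 4 = (1/3)*(-24) - 4 = -8 - 4 = -12)
(5 + sqrt(B(6) - 1*6))**2*Q = (5 + sqrt(6 - 1*6))**2*(-12) = (5 + sqrt(6 - 6))**2*(-12) = (5 + sqrt(0))**2*(-12) = (5 + 0)**2*(-12) = 5**2*(-12) = 25*(-12) = -300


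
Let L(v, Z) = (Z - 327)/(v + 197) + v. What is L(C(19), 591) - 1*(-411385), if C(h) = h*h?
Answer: 38292422/93 ≈ 4.1175e+5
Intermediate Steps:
C(h) = h²
L(v, Z) = v + (-327 + Z)/(197 + v) (L(v, Z) = (-327 + Z)/(197 + v) + v = v + (-327 + Z)/(197 + v))
L(C(19), 591) - 1*(-411385) = (-327 + 591 + (19²)² + 197*19²)/(197 + 19²) - 1*(-411385) = (-327 + 591 + 361² + 197*361)/(197 + 361) + 411385 = (-327 + 591 + 130321 + 71117)/558 + 411385 = (1/558)*201702 + 411385 = 33617/93 + 411385 = 38292422/93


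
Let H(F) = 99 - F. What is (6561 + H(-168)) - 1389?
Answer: 5439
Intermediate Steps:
(6561 + H(-168)) - 1389 = (6561 + (99 - 1*(-168))) - 1389 = (6561 + (99 + 168)) - 1389 = (6561 + 267) - 1389 = 6828 - 1389 = 5439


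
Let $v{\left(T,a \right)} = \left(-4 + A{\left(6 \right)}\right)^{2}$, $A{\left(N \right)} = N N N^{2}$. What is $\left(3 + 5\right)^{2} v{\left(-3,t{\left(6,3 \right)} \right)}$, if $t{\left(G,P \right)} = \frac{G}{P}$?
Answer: $106832896$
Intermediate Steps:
$A{\left(N \right)} = N^{4}$ ($A{\left(N \right)} = N^{2} N^{2} = N^{4}$)
$v{\left(T,a \right)} = 1669264$ ($v{\left(T,a \right)} = \left(-4 + 6^{4}\right)^{2} = \left(-4 + 1296\right)^{2} = 1292^{2} = 1669264$)
$\left(3 + 5\right)^{2} v{\left(-3,t{\left(6,3 \right)} \right)} = \left(3 + 5\right)^{2} \cdot 1669264 = 8^{2} \cdot 1669264 = 64 \cdot 1669264 = 106832896$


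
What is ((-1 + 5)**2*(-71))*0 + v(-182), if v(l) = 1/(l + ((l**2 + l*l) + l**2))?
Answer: 1/99190 ≈ 1.0082e-5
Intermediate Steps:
v(l) = 1/(l + 3*l**2) (v(l) = 1/(l + ((l**2 + l**2) + l**2)) = 1/(l + (2*l**2 + l**2)) = 1/(l + 3*l**2))
((-1 + 5)**2*(-71))*0 + v(-182) = ((-1 + 5)**2*(-71))*0 + 1/((-182)*(1 + 3*(-182))) = (4**2*(-71))*0 - 1/(182*(1 - 546)) = (16*(-71))*0 - 1/182/(-545) = -1136*0 - 1/182*(-1/545) = 0 + 1/99190 = 1/99190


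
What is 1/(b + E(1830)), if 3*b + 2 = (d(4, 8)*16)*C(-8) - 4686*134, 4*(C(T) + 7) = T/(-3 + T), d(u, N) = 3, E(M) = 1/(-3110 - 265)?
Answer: -37125/7774634261 ≈ -4.7751e-6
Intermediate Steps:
E(M) = -1/3375 (E(M) = 1/(-3375) = -1/3375)
C(T) = -7 + T/(4*(-3 + T)) (C(T) = -7 + (T/(-3 + T))/4 = -7 + T/(4*(-3 + T)))
b = -6910786/33 (b = -2/3 + ((3*16)*(3*(28 - 9*(-8))/(4*(-3 - 8))) - 4686*134)/3 = -2/3 + (48*((3/4)*(28 + 72)/(-11)) - 1*627924)/3 = -2/3 + (48*((3/4)*(-1/11)*100) - 627924)/3 = -2/3 + (48*(-75/11) - 627924)/3 = -2/3 + (-3600/11 - 627924)/3 = -2/3 + (1/3)*(-6910764/11) = -2/3 - 2303588/11 = -6910786/33 ≈ -2.0942e+5)
1/(b + E(1830)) = 1/(-6910786/33 - 1/3375) = 1/(-7774634261/37125) = -37125/7774634261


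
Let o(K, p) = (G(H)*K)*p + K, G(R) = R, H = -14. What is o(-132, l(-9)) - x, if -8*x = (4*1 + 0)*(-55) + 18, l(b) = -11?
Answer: -81941/4 ≈ -20485.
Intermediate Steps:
o(K, p) = K - 14*K*p (o(K, p) = (-14*K)*p + K = -14*K*p + K = K - 14*K*p)
x = 101/4 (x = -((4*1 + 0)*(-55) + 18)/8 = -((4 + 0)*(-55) + 18)/8 = -(4*(-55) + 18)/8 = -(-220 + 18)/8 = -1/8*(-202) = 101/4 ≈ 25.250)
o(-132, l(-9)) - x = -132*(1 - 14*(-11)) - 1*101/4 = -132*(1 + 154) - 101/4 = -132*155 - 101/4 = -20460 - 101/4 = -81941/4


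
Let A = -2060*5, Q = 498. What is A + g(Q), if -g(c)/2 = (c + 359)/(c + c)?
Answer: -5130257/498 ≈ -10302.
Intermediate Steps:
A = -10300
g(c) = -(359 + c)/c (g(c) = -2*(c + 359)/(c + c) = -2*(359 + c)/(2*c) = -2*(359 + c)*1/(2*c) = -(359 + c)/c)
A + g(Q) = -10300 + (-359 - 1*498)/498 = -10300 + (-359 - 498)/498 = -10300 + (1/498)*(-857) = -10300 - 857/498 = -5130257/498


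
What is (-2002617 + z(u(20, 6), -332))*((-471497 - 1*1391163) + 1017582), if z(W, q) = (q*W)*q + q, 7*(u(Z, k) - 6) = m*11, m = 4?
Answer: 3837819482562/7 ≈ 5.4826e+11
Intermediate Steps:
u(Z, k) = 86/7 (u(Z, k) = 6 + (4*11)/7 = 6 + (⅐)*44 = 6 + 44/7 = 86/7)
z(W, q) = q + W*q² (z(W, q) = (W*q)*q + q = W*q² + q = q + W*q²)
(-2002617 + z(u(20, 6), -332))*((-471497 - 1*1391163) + 1017582) = (-2002617 - 332*(1 + (86/7)*(-332)))*((-471497 - 1*1391163) + 1017582) = (-2002617 - 332*(1 - 28552/7))*((-471497 - 1391163) + 1017582) = (-2002617 - 332*(-28545/7))*(-1862660 + 1017582) = (-2002617 + 9476940/7)*(-845078) = -4541379/7*(-845078) = 3837819482562/7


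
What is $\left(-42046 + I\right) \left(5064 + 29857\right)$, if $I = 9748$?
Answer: $-1127878458$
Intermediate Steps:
$\left(-42046 + I\right) \left(5064 + 29857\right) = \left(-42046 + 9748\right) \left(5064 + 29857\right) = \left(-32298\right) 34921 = -1127878458$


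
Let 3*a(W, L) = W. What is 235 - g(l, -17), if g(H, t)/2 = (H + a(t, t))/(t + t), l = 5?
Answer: 11983/51 ≈ 234.96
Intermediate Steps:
a(W, L) = W/3
g(H, t) = (H + t/3)/t (g(H, t) = 2*((H + t/3)/(t + t)) = 2*((H + t/3)/((2*t))) = 2*((H + t/3)*(1/(2*t))) = 2*((H + t/3)/(2*t)) = (H + t/3)/t)
235 - g(l, -17) = 235 - (5 + (1/3)*(-17))/(-17) = 235 - (-1)*(5 - 17/3)/17 = 235 - (-1)*(-2)/(17*3) = 235 - 1*2/51 = 235 - 2/51 = 11983/51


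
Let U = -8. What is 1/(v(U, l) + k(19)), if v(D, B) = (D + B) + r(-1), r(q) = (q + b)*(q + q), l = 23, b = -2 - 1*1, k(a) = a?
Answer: 1/42 ≈ 0.023810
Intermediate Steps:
b = -3 (b = -2 - 1 = -3)
r(q) = 2*q*(-3 + q) (r(q) = (q - 3)*(q + q) = (-3 + q)*(2*q) = 2*q*(-3 + q))
v(D, B) = 8 + B + D (v(D, B) = (D + B) + 2*(-1)*(-3 - 1) = (B + D) + 2*(-1)*(-4) = (B + D) + 8 = 8 + B + D)
1/(v(U, l) + k(19)) = 1/((8 + 23 - 8) + 19) = 1/(23 + 19) = 1/42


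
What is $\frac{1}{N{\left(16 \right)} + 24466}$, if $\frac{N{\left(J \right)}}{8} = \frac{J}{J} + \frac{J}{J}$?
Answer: $\frac{1}{24482} \approx 4.0846 \cdot 10^{-5}$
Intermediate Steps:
$N{\left(J \right)} = 16$ ($N{\left(J \right)} = 8 \left(\frac{J}{J} + \frac{J}{J}\right) = 8 \left(1 + 1\right) = 8 \cdot 2 = 16$)
$\frac{1}{N{\left(16 \right)} + 24466} = \frac{1}{16 + 24466} = \frac{1}{24482}$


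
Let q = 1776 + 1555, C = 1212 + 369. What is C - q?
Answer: -1750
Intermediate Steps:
C = 1581
q = 3331
C - q = 1581 - 1*3331 = 1581 - 3331 = -1750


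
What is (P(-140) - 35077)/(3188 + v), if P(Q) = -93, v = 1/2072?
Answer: -72872240/6605537 ≈ -11.032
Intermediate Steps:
v = 1/2072 ≈ 0.00048263
(P(-140) - 35077)/(3188 + v) = (-93 - 35077)/(3188 + 1/2072) = -35170/6605537/2072 = -35170*2072/6605537 = -72872240/6605537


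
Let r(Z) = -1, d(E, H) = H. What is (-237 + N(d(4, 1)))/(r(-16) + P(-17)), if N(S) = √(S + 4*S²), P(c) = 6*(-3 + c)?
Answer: 237/121 - √5/121 ≈ 1.9402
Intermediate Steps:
P(c) = -18 + 6*c
(-237 + N(d(4, 1)))/(r(-16) + P(-17)) = (-237 + √(1*(1 + 4*1)))/(-1 + (-18 + 6*(-17))) = (-237 + √(1*(1 + 4)))/(-1 + (-18 - 102)) = (-237 + √(1*5))/(-1 - 120) = (-237 + √5)/(-121) = -(-237 + √5)/121 = 237/121 - √5/121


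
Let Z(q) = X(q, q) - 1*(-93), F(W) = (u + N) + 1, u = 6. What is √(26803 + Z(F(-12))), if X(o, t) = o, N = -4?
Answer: √26899 ≈ 164.01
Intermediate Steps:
F(W) = 3 (F(W) = (6 - 4) + 1 = 2 + 1 = 3)
Z(q) = 93 + q (Z(q) = q - 1*(-93) = q + 93 = 93 + q)
√(26803 + Z(F(-12))) = √(26803 + (93 + 3)) = √(26803 + 96) = √26899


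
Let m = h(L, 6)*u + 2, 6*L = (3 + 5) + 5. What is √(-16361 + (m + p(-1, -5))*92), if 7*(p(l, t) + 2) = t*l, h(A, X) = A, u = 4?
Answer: I*√6834597/21 ≈ 124.49*I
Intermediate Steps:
L = 13/6 (L = ((3 + 5) + 5)/6 = (8 + 5)/6 = (⅙)*13 = 13/6 ≈ 2.1667)
p(l, t) = -2 + l*t/7 (p(l, t) = -2 + (t*l)/7 = -2 + (l*t)/7 = -2 + l*t/7)
m = 32/3 (m = (13/6)*4 + 2 = 26/3 + 2 = 32/3 ≈ 10.667)
√(-16361 + (m + p(-1, -5))*92) = √(-16361 + (32/3 + (-2 + (⅐)*(-1)*(-5)))*92) = √(-16361 + (32/3 + (-2 + 5/7))*92) = √(-16361 + (32/3 - 9/7)*92) = √(-16361 + (197/21)*92) = √(-16361 + 18124/21) = √(-325457/21) = I*√6834597/21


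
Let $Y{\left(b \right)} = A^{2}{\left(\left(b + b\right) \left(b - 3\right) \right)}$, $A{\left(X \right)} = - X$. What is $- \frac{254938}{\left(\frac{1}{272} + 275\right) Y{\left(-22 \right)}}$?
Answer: $- \frac{4333946}{5656825625} \approx -0.00076614$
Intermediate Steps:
$Y{\left(b \right)} = 4 b^{2} \left(-3 + b\right)^{2}$ ($Y{\left(b \right)} = \left(- \left(b + b\right) \left(b - 3\right)\right)^{2} = \left(- 2 b \left(-3 + b\right)\right)^{2} = 4 b^{2} \left(-3 + b\right)^{2}$)
$- \frac{254938}{\left(\frac{1}{272} + 275\right) Y{\left(-22 \right)}} = - \frac{254938}{\left(\frac{1}{272} + 275\right) 4 \left(-22\right)^{2} \left(-3 - 22\right)^{2}} = - \frac{254938}{\left(\frac{1}{272} + 275\right) 4 \cdot 484 \left(-25\right)^{2}} = - \frac{254938}{\frac{74801}{272} \cdot 4 \cdot 484 \cdot 625} = - \frac{254938}{\frac{74801}{272} \cdot 1210000} = - \frac{254938}{\frac{5656825625}{17}} = \left(-254938\right) \frac{17}{5656825625} = - \frac{4333946}{5656825625}$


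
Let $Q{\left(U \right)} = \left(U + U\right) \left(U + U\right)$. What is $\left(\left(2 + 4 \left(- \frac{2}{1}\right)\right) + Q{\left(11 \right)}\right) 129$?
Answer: $61662$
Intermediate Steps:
$Q{\left(U \right)} = 4 U^{2}$ ($Q{\left(U \right)} = 2 U 2 U = 4 U^{2}$)
$\left(\left(2 + 4 \left(- \frac{2}{1}\right)\right) + Q{\left(11 \right)}\right) 129 = \left(\left(2 + 4 \left(- \frac{2}{1}\right)\right) + 4 \cdot 11^{2}\right) 129 = \left(\left(2 + 4 \left(\left(-2\right) 1\right)\right) + 4 \cdot 121\right) 129 = \left(\left(2 + 4 \left(-2\right)\right) + 484\right) 129 = \left(\left(2 - 8\right) + 484\right) 129 = \left(-6 + 484\right) 129 = 478 \cdot 129 = 61662$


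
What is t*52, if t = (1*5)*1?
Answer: 260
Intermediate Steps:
t = 5 (t = 5*1 = 5)
t*52 = 5*52 = 260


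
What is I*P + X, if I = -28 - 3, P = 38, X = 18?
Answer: -1160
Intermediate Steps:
I = -31
I*P + X = -31*38 + 18 = -1178 + 18 = -1160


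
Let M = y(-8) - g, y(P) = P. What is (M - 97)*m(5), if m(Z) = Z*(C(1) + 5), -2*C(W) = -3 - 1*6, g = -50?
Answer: -5225/2 ≈ -2612.5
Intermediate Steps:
C(W) = 9/2 (C(W) = -(-3 - 1*6)/2 = -(-3 - 6)/2 = -½*(-9) = 9/2)
m(Z) = 19*Z/2 (m(Z) = Z*(9/2 + 5) = Z*(19/2) = 19*Z/2)
M = 42 (M = -8 - 1*(-50) = -8 + 50 = 42)
(M - 97)*m(5) = (42 - 97)*((19/2)*5) = -55*95/2 = -5225/2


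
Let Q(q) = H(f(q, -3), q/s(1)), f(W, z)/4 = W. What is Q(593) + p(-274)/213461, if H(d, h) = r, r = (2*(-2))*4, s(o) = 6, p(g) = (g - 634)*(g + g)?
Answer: -2917792/213461 ≈ -13.669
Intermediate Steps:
f(W, z) = 4*W
p(g) = 2*g*(-634 + g) (p(g) = (-634 + g)*(2*g) = 2*g*(-634 + g))
r = -16 (r = -4*4 = -16)
H(d, h) = -16
Q(q) = -16
Q(593) + p(-274)/213461 = -16 + (2*(-274)*(-634 - 274))/213461 = -16 + (2*(-274)*(-908))*(1/213461) = -16 + 497584*(1/213461) = -16 + 497584/213461 = -2917792/213461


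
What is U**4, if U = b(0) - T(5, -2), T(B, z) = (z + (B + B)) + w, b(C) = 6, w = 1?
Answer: 81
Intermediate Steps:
T(B, z) = 1 + z + 2*B (T(B, z) = (z + (B + B)) + 1 = (z + 2*B) + 1 = 1 + z + 2*B)
U = -3 (U = 6 - (1 - 2 + 2*5) = 6 - (1 - 2 + 10) = 6 - 1*9 = 6 - 9 = -3)
U**4 = (-3)**4 = 81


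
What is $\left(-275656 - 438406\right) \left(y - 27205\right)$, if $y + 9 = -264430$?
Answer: $208251897928$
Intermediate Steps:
$y = -264439$ ($y = -9 - 264430 = -264439$)
$\left(-275656 - 438406\right) \left(y - 27205\right) = \left(-275656 - 438406\right) \left(-264439 - 27205\right) = \left(-714062\right) \left(-291644\right) = 208251897928$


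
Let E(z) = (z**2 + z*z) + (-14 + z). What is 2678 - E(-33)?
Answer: 547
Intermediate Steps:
E(z) = -14 + z + 2*z**2 (E(z) = (z**2 + z**2) + (-14 + z) = 2*z**2 + (-14 + z) = -14 + z + 2*z**2)
2678 - E(-33) = 2678 - (-14 - 33 + 2*(-33)**2) = 2678 - (-14 - 33 + 2*1089) = 2678 - (-14 - 33 + 2178) = 2678 - 1*2131 = 2678 - 2131 = 547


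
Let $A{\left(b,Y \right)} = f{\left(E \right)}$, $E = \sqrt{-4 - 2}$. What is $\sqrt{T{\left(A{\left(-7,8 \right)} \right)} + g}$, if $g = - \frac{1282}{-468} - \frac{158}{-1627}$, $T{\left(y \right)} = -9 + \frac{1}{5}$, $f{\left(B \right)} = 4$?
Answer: $\frac{i \sqrt{2401103187470}}{634530} \approx 2.442 i$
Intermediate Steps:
$E = i \sqrt{6}$ ($E = \sqrt{-6} = i \sqrt{6} \approx 2.4495 i$)
$A{\left(b,Y \right)} = 4$
$T{\left(y \right)} = - \frac{44}{5}$ ($T{\left(y \right)} = -9 + \frac{1}{5} = - \frac{44}{5}$)
$g = \frac{1079879}{380718}$ ($g = \left(-1282\right) \left(- \frac{1}{468}\right) - - \frac{158}{1627} = \frac{641}{234} + \frac{158}{1627} = \frac{1079879}{380718} \approx 2.8364$)
$\sqrt{T{\left(A{\left(-7,8 \right)} \right)} + g} = \sqrt{- \frac{44}{5} + \frac{1079879}{380718}} = \sqrt{- \frac{11352197}{1903590}} = \frac{i \sqrt{2401103187470}}{634530}$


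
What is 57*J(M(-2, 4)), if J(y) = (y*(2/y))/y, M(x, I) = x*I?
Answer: -57/4 ≈ -14.250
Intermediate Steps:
M(x, I) = I*x
J(y) = 2/y
57*J(M(-2, 4)) = 57*(2/((4*(-2)))) = 57*(2/(-8)) = 57*(2*(-1/8)) = 57*(-1/4) = -57/4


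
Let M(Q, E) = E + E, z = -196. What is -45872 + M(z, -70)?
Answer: -46012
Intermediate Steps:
M(Q, E) = 2*E
-45872 + M(z, -70) = -45872 + 2*(-70) = -45872 - 140 = -46012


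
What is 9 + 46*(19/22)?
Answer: 536/11 ≈ 48.727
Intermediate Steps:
9 + 46*(19/22) = 9 + 437/11 = 536/11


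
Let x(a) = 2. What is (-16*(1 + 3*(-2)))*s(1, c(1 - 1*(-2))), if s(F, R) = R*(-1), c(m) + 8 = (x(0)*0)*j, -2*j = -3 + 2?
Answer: 640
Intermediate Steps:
j = ½ (j = -(-3 + 2)/2 = -½*(-1) = ½ ≈ 0.50000)
c(m) = -8 (c(m) = -8 + (2*0)*(½) = -8 + 0*(½) = -8 + 0 = -8)
s(F, R) = -R
(-16*(1 + 3*(-2)))*s(1, c(1 - 1*(-2))) = (-16*(1 + 3*(-2)))*(-1*(-8)) = -16*(1 - 6)*8 = -16*(-5)*8 = 80*8 = 640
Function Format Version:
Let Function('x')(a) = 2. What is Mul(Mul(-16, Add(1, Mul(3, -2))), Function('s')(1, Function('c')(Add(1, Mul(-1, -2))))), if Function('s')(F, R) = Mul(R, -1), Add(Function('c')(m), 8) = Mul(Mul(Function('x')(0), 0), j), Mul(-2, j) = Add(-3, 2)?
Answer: 640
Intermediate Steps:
j = Rational(1, 2) (j = Mul(Rational(-1, 2), Add(-3, 2)) = Mul(Rational(-1, 2), -1) = Rational(1, 2) ≈ 0.50000)
Function('c')(m) = -8 (Function('c')(m) = Add(-8, Mul(Mul(2, 0), Rational(1, 2))) = Add(-8, Mul(0, Rational(1, 2))) = Add(-8, 0) = -8)
Function('s')(F, R) = Mul(-1, R)
Mul(Mul(-16, Add(1, Mul(3, -2))), Function('s')(1, Function('c')(Add(1, Mul(-1, -2))))) = Mul(Mul(-16, Add(1, Mul(3, -2))), Mul(-1, -8)) = Mul(Mul(-16, Add(1, -6)), 8) = Mul(Mul(-16, -5), 8) = Mul(80, 8) = 640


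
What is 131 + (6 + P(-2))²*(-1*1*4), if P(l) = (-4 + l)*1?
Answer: 131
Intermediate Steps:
P(l) = -4 + l
131 + (6 + P(-2))²*(-1*1*4) = 131 + (6 + (-4 - 2))²*(-1*1*4) = 131 + (6 - 6)²*(-1*4) = 131 + 0²*(-4) = 131 + 0*(-4) = 131 + 0 = 131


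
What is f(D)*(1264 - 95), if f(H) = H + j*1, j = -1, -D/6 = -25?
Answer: 174181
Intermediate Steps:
D = 150 (D = -6*(-25) = 150)
f(H) = -1 + H (f(H) = H - 1*1 = H - 1 = -1 + H)
f(D)*(1264 - 95) = (-1 + 150)*(1264 - 95) = 149*1169 = 174181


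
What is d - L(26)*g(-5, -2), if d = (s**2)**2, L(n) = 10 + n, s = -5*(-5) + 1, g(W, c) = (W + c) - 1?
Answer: 457264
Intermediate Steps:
g(W, c) = -1 + W + c
s = 26 (s = 25 + 1 = 26)
d = 456976 (d = (26**2)**2 = 676**2 = 456976)
d - L(26)*g(-5, -2) = 456976 - (10 + 26)*(-1 - 5 - 2) = 456976 - 36*(-8) = 456976 - 1*(-288) = 456976 + 288 = 457264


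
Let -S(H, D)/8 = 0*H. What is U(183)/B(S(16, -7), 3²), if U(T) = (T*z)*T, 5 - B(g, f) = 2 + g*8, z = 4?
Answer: 44652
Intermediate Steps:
S(H, D) = 0 (S(H, D) = -0*H = -8*0 = 0)
B(g, f) = 3 - 8*g (B(g, f) = 5 - (2 + g*8) = 5 - (2 + 8*g) = 5 + (-2 - 8*g) = 3 - 8*g)
U(T) = 4*T² (U(T) = (T*4)*T = (4*T)*T = 4*T²)
U(183)/B(S(16, -7), 3²) = (4*183²)/(3 - 8*0) = (4*33489)/(3 + 0) = 133956/3 = 133956*(⅓) = 44652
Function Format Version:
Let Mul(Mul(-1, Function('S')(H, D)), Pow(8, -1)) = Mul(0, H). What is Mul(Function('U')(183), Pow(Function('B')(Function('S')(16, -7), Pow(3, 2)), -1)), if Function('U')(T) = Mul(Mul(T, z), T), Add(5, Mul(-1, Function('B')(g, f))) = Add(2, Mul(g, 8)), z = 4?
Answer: 44652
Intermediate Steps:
Function('S')(H, D) = 0 (Function('S')(H, D) = Mul(-8, Mul(0, H)) = Mul(-8, 0) = 0)
Function('B')(g, f) = Add(3, Mul(-8, g)) (Function('B')(g, f) = Add(5, Mul(-1, Add(2, Mul(g, 8)))) = Add(5, Mul(-1, Add(2, Mul(8, g)))) = Add(5, Add(-2, Mul(-8, g))) = Add(3, Mul(-8, g)))
Function('U')(T) = Mul(4, Pow(T, 2)) (Function('U')(T) = Mul(Mul(T, 4), T) = Mul(Mul(4, T), T) = Mul(4, Pow(T, 2)))
Mul(Function('U')(183), Pow(Function('B')(Function('S')(16, -7), Pow(3, 2)), -1)) = Mul(Mul(4, Pow(183, 2)), Pow(Add(3, Mul(-8, 0)), -1)) = Mul(Mul(4, 33489), Pow(Add(3, 0), -1)) = Mul(133956, Pow(3, -1)) = Mul(133956, Rational(1, 3)) = 44652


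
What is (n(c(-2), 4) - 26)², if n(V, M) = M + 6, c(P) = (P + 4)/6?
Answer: 256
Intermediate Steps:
c(P) = ⅔ + P/6 (c(P) = (4 + P)*(⅙) = ⅔ + P/6)
n(V, M) = 6 + M
(n(c(-2), 4) - 26)² = ((6 + 4) - 26)² = (10 - 26)² = (-16)² = 256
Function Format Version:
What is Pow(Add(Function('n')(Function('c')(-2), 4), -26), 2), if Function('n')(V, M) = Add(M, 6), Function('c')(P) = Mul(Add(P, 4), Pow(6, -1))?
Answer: 256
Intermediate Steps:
Function('c')(P) = Add(Rational(2, 3), Mul(Rational(1, 6), P)) (Function('c')(P) = Mul(Add(4, P), Rational(1, 6)) = Add(Rational(2, 3), Mul(Rational(1, 6), P)))
Function('n')(V, M) = Add(6, M)
Pow(Add(Function('n')(Function('c')(-2), 4), -26), 2) = Pow(Add(Add(6, 4), -26), 2) = Pow(Add(10, -26), 2) = Pow(-16, 2) = 256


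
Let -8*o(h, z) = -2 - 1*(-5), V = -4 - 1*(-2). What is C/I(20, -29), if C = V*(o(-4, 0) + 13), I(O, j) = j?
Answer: 101/116 ≈ 0.87069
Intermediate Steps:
V = -2 (V = -4 + 2 = -2)
o(h, z) = -3/8 (o(h, z) = -(-2 - 1*(-5))/8 = -(-2 + 5)/8 = -⅛*3 = -3/8)
C = -101/4 (C = -2*(-3/8 + 13) = -2*101/8 = -101/4 ≈ -25.250)
C/I(20, -29) = -101/4/(-29) = -101/4*(-1/29) = 101/116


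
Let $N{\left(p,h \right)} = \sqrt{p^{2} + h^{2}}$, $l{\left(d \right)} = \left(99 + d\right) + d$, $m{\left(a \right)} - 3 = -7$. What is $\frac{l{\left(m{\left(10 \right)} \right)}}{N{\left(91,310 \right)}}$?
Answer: $\frac{91 \sqrt{104381}}{104381} \approx 0.28166$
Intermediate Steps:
$m{\left(a \right)} = -4$ ($m{\left(a \right)} = 3 - 7 = -4$)
$l{\left(d \right)} = 99 + 2 d$
$N{\left(p,h \right)} = \sqrt{h^{2} + p^{2}}$
$\frac{l{\left(m{\left(10 \right)} \right)}}{N{\left(91,310 \right)}} = \frac{99 + 2 \left(-4\right)}{\sqrt{310^{2} + 91^{2}}} = \frac{99 - 8}{\sqrt{96100 + 8281}} = \frac{91}{\sqrt{104381}} = 91 \frac{\sqrt{104381}}{104381} = \frac{91 \sqrt{104381}}{104381}$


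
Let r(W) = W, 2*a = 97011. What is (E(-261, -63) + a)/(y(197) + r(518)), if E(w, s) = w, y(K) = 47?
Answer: 96489/1130 ≈ 85.388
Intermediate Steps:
a = 97011/2 (a = (½)*97011 = 97011/2 ≈ 48506.)
(E(-261, -63) + a)/(y(197) + r(518)) = (-261 + 97011/2)/(47 + 518) = (96489/2)/565 = (96489/2)*(1/565) = 96489/1130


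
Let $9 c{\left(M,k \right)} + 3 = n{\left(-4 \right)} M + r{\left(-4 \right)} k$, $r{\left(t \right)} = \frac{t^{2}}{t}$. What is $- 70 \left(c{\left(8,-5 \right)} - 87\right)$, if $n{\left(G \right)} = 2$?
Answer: $\frac{17500}{3} \approx 5833.3$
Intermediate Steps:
$r{\left(t \right)} = t$
$c{\left(M,k \right)} = - \frac{1}{3} - \frac{4 k}{9} + \frac{2 M}{9}$ ($c{\left(M,k \right)} = - \frac{1}{3} + \frac{2 M - 4 k}{9} = - \frac{1}{3} + \frac{- 4 k + 2 M}{9} = - \frac{1}{3} + \left(- \frac{4 k}{9} + \frac{2 M}{9}\right) = - \frac{1}{3} - \frac{4 k}{9} + \frac{2 M}{9}$)
$- 70 \left(c{\left(8,-5 \right)} - 87\right) = - 70 \left(\left(- \frac{1}{3} - - \frac{20}{9} + \frac{2}{9} \cdot 8\right) - 87\right) = - 70 \left(\left(- \frac{1}{3} + \frac{20}{9} + \frac{16}{9}\right) - 87\right) = - 70 \left(\frac{11}{3} - 87\right) = \left(-70\right) \left(- \frac{250}{3}\right) = \frac{17500}{3}$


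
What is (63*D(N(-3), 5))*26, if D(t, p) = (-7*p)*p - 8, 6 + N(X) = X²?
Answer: -299754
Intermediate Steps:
N(X) = -6 + X²
D(t, p) = -8 - 7*p² (D(t, p) = -7*p² - 8 = -8 - 7*p²)
(63*D(N(-3), 5))*26 = (63*(-8 - 7*5²))*26 = (63*(-8 - 7*25))*26 = (63*(-8 - 175))*26 = (63*(-183))*26 = -11529*26 = -299754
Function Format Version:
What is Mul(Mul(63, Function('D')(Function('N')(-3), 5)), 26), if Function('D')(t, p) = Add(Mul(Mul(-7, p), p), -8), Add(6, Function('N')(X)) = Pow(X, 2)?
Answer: -299754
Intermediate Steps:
Function('N')(X) = Add(-6, Pow(X, 2))
Function('D')(t, p) = Add(-8, Mul(-7, Pow(p, 2))) (Function('D')(t, p) = Add(Mul(-7, Pow(p, 2)), -8) = Add(-8, Mul(-7, Pow(p, 2))))
Mul(Mul(63, Function('D')(Function('N')(-3), 5)), 26) = Mul(Mul(63, Add(-8, Mul(-7, Pow(5, 2)))), 26) = Mul(Mul(63, Add(-8, Mul(-7, 25))), 26) = Mul(Mul(63, Add(-8, -175)), 26) = Mul(Mul(63, -183), 26) = Mul(-11529, 26) = -299754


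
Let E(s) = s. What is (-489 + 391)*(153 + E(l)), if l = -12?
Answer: -13818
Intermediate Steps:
(-489 + 391)*(153 + E(l)) = (-489 + 391)*(153 - 12) = -98*141 = -13818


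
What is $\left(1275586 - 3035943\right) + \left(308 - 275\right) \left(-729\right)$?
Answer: $-1784414$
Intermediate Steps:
$\left(1275586 - 3035943\right) + \left(308 - 275\right) \left(-729\right) = -1760357 + 33 \left(-729\right) = -1760357 - 24057 = -1784414$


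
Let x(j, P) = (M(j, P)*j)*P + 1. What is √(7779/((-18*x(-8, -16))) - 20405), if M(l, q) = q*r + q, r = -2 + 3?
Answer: I*√1368680741610/8190 ≈ 142.85*I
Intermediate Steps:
r = 1
M(l, q) = 2*q (M(l, q) = q*1 + q = q + q = 2*q)
x(j, P) = 1 + 2*j*P² (x(j, P) = ((2*P)*j)*P + 1 = (2*P*j)*P + 1 = 2*j*P² + 1 = 1 + 2*j*P²)
√(7779/((-18*x(-8, -16))) - 20405) = √(7779/((-18*(1 + 2*(-8)*(-16)²))) - 20405) = √(7779/((-18*(1 + 2*(-8)*256))) - 20405) = √(7779/((-18*(1 - 4096))) - 20405) = √(7779/((-18*(-4095))) - 20405) = √(7779/73710 - 20405) = √(7779*(1/73710) - 20405) = √(2593/24570 - 20405) = √(-501348257/24570) = I*√1368680741610/8190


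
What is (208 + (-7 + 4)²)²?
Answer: 47089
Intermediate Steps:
(208 + (-7 + 4)²)² = (208 + (-3)²)² = (208 + 9)² = 217² = 47089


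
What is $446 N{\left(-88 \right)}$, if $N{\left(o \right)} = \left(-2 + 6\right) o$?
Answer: $-156992$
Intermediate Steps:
$N{\left(o \right)} = 4 o$
$446 N{\left(-88 \right)} = 446 \cdot 4 \left(-88\right) = 446 \left(-352\right) = -156992$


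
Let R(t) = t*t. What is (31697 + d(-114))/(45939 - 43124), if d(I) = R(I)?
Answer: 44693/2815 ≈ 15.877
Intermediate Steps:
R(t) = t²
d(I) = I²
(31697 + d(-114))/(45939 - 43124) = (31697 + (-114)²)/(45939 - 43124) = (31697 + 12996)/2815 = 44693*(1/2815) = 44693/2815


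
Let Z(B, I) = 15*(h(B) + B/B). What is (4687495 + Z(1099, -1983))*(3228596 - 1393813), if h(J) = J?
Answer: 8630810058085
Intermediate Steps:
Z(B, I) = 15 + 15*B (Z(B, I) = 15*(B + B/B) = 15*(B + 1) = 15*(1 + B) = 15 + 15*B)
(4687495 + Z(1099, -1983))*(3228596 - 1393813) = (4687495 + (15 + 15*1099))*(3228596 - 1393813) = (4687495 + (15 + 16485))*1834783 = (4687495 + 16500)*1834783 = 4703995*1834783 = 8630810058085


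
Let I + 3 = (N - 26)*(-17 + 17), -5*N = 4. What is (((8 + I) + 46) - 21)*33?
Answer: 990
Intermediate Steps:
N = -⅘ (N = -⅕*4 = -⅘ ≈ -0.80000)
I = -3 (I = -3 + (-⅘ - 26)*(-17 + 17) = -3 - 134/5*0 = -3 + 0 = -3)
(((8 + I) + 46) - 21)*33 = (((8 - 3) + 46) - 21)*33 = ((5 + 46) - 21)*33 = (51 - 21)*33 = 30*33 = 990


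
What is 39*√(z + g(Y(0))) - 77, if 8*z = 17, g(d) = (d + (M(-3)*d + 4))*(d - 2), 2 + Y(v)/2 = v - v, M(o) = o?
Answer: -77 + 39*I*√1118/4 ≈ -77.0 + 326.01*I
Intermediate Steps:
Y(v) = -4 (Y(v) = -4 + 2*(v - v) = -4 + 2*0 = -4 + 0 = -4)
g(d) = (-2 + d)*(4 - 2*d) (g(d) = (d + (-3*d + 4))*(d - 2) = (d + (4 - 3*d))*(-2 + d) = (4 - 2*d)*(-2 + d) = (-2 + d)*(4 - 2*d))
z = 17/8 (z = (⅛)*17 = 17/8 ≈ 2.1250)
39*√(z + g(Y(0))) - 77 = 39*√(17/8 + (-8 - 2*(-4)² + 8*(-4))) - 77 = 39*√(17/8 + (-8 - 2*16 - 32)) - 77 = 39*√(17/8 + (-8 - 32 - 32)) - 77 = 39*√(17/8 - 72) - 77 = 39*√(-559/8) - 77 = 39*(I*√1118/4) - 77 = 39*I*√1118/4 - 77 = -77 + 39*I*√1118/4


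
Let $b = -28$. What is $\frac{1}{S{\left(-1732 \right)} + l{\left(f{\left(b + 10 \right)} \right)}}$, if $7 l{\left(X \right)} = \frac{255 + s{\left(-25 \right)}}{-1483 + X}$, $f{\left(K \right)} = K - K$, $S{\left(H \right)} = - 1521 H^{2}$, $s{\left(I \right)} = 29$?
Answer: $- \frac{10381}{47365724048108} \approx -2.1917 \cdot 10^{-10}$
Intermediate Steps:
$f{\left(K \right)} = 0$
$l{\left(X \right)} = \frac{284}{7 \left(-1483 + X\right)}$ ($l{\left(X \right)} = \frac{\left(255 + 29\right) \frac{1}{-1483 + X}}{7} = \frac{284 \frac{1}{-1483 + X}}{7} = \frac{284}{7 \left(-1483 + X\right)}$)
$\frac{1}{S{\left(-1732 \right)} + l{\left(f{\left(b + 10 \right)} \right)}} = \frac{1}{- 1521 \left(-1732\right)^{2} + \frac{284}{7 \left(-1483 + 0\right)}} = \frac{1}{\left(-1521\right) 2999824 + \frac{284}{7 \left(-1483\right)}} = \frac{1}{-4562732304 + \frac{284}{7} \left(- \frac{1}{1483}\right)} = \frac{1}{-4562732304 - \frac{284}{10381}} = \frac{1}{- \frac{47365724048108}{10381}} = - \frac{10381}{47365724048108}$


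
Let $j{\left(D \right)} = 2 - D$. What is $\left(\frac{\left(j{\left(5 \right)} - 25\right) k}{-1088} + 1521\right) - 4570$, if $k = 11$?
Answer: $- \frac{829251}{272} \approx -3048.7$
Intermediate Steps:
$\left(\frac{\left(j{\left(5 \right)} - 25\right) k}{-1088} + 1521\right) - 4570 = \left(\frac{\left(\left(2 - 5\right) - 25\right) 11}{-1088} + 1521\right) - 4570 = \left(\left(\left(2 - 5\right) - 25\right) 11 \left(- \frac{1}{1088}\right) + 1521\right) - 4570 = \left(\left(-3 - 25\right) 11 \left(- \frac{1}{1088}\right) + 1521\right) - 4570 = \left(\left(-28\right) 11 \left(- \frac{1}{1088}\right) + 1521\right) - 4570 = \left(\left(-308\right) \left(- \frac{1}{1088}\right) + 1521\right) - 4570 = \left(\frac{77}{272} + 1521\right) - 4570 = \frac{413789}{272} - 4570 = - \frac{829251}{272}$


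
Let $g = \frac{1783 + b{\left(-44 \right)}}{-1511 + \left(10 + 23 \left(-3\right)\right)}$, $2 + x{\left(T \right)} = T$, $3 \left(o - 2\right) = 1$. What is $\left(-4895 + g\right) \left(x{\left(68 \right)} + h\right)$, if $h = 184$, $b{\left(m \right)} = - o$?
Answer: $- \frac{576519800}{471} \approx -1.224 \cdot 10^{6}$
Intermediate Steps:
$o = \frac{7}{3}$ ($o = 2 + \frac{1}{3} \cdot 1 = 2 + \frac{1}{3} = \frac{7}{3} \approx 2.3333$)
$b{\left(m \right)} = - \frac{7}{3}$ ($b{\left(m \right)} = \left(-1\right) \frac{7}{3} = - \frac{7}{3}$)
$x{\left(T \right)} = -2 + T$
$g = - \frac{2671}{2355}$ ($g = \frac{1783 - \frac{7}{3}}{-1511 + \left(10 + 23 \left(-3\right)\right)} = \frac{5342}{3 \left(-1511 + \left(10 - 69\right)\right)} = \frac{5342}{3 \left(-1511 - 59\right)} = \frac{5342}{3 \left(-1570\right)} = \frac{5342}{3} \left(- \frac{1}{1570}\right) = - \frac{2671}{2355} \approx -1.1342$)
$\left(-4895 + g\right) \left(x{\left(68 \right)} + h\right) = \left(-4895 - \frac{2671}{2355}\right) \left(\left(-2 + 68\right) + 184\right) = - \frac{11530396 \left(66 + 184\right)}{2355} = \left(- \frac{11530396}{2355}\right) 250 = - \frac{576519800}{471}$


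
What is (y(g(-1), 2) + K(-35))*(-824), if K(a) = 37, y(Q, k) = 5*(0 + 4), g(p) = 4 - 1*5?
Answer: -46968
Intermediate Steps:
g(p) = -1 (g(p) = 4 - 5 = -1)
y(Q, k) = 20 (y(Q, k) = 5*4 = 20)
(y(g(-1), 2) + K(-35))*(-824) = (20 + 37)*(-824) = 57*(-824) = -46968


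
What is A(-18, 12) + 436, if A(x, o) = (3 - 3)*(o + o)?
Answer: 436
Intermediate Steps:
A(x, o) = 0 (A(x, o) = 0*(2*o) = 0)
A(-18, 12) + 436 = 0 + 436 = 436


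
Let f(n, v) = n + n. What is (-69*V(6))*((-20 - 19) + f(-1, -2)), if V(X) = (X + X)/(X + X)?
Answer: 2829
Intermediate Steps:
f(n, v) = 2*n
V(X) = 1 (V(X) = (2*X)/((2*X)) = (2*X)*(1/(2*X)) = 1)
(-69*V(6))*((-20 - 19) + f(-1, -2)) = (-69*1)*((-20 - 19) + 2*(-1)) = -69*(-39 - 2) = -69*(-41) = 2829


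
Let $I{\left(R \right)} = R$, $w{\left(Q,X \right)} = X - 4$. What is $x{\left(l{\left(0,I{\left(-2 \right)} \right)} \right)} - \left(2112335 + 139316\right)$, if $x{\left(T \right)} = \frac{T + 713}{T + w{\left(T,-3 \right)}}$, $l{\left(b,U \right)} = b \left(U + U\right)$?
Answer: $- \frac{15762270}{7} \approx -2.2518 \cdot 10^{6}$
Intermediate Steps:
$w{\left(Q,X \right)} = -4 + X$ ($w{\left(Q,X \right)} = X - 4 = -4 + X$)
$l{\left(b,U \right)} = 2 U b$ ($l{\left(b,U \right)} = b 2 U = 2 U b$)
$x{\left(T \right)} = \frac{713 + T}{-7 + T}$ ($x{\left(T \right)} = \frac{T + 713}{T - 7} = \frac{713 + T}{T - 7} = \frac{713 + T}{-7 + T}$)
$x{\left(l{\left(0,I{\left(-2 \right)} \right)} \right)} - \left(2112335 + 139316\right) = \frac{713 + 2 \left(-2\right) 0}{-7 + 2 \left(-2\right) 0} - \left(2112335 + 139316\right) = \frac{713 + 0}{-7 + 0} - 2251651 = \frac{1}{-7} \cdot 713 - 2251651 = \left(- \frac{1}{7}\right) 713 - 2251651 = - \frac{713}{7} - 2251651 = - \frac{15762270}{7}$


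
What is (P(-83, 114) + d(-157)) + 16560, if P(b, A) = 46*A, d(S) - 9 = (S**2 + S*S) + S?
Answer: 70954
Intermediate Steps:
d(S) = 9 + S + 2*S**2 (d(S) = 9 + ((S**2 + S*S) + S) = 9 + ((S**2 + S**2) + S) = 9 + (2*S**2 + S) = 9 + (S + 2*S**2) = 9 + S + 2*S**2)
(P(-83, 114) + d(-157)) + 16560 = (46*114 + (9 - 157 + 2*(-157)**2)) + 16560 = (5244 + (9 - 157 + 2*24649)) + 16560 = (5244 + (9 - 157 + 49298)) + 16560 = (5244 + 49150) + 16560 = 54394 + 16560 = 70954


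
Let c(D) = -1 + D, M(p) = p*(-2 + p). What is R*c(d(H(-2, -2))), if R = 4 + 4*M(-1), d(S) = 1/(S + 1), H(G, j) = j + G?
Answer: -64/3 ≈ -21.333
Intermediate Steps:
H(G, j) = G + j
d(S) = 1/(1 + S)
R = 16 (R = 4 + 4*(-(-2 - 1)) = 4 + 4*(-1*(-3)) = 4 + 4*3 = 4 + 12 = 16)
R*c(d(H(-2, -2))) = 16*(-1 + 1/(1 + (-2 - 2))) = 16*(-1 + 1/(1 - 4)) = 16*(-1 + 1/(-3)) = 16*(-1 - ⅓) = 16*(-4/3) = -64/3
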